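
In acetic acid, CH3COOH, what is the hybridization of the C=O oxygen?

The C=O oxygen (1 σ bond and 2 lone pairs, plus one π bond) has steric number 3: sp2.

sp^2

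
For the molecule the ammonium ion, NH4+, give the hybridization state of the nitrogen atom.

Four σ bonds, no lone pair → sp3, tetrahedral.

sp^3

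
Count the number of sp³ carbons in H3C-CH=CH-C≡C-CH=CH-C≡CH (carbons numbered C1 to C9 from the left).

C1: sp3 ✓
C2: sp2
C3: sp2
C4: sp
C5: sp
C6: sp2
C7: sp2
C8: sp
C9: sp
C1 → 1 sp3 carbon.

1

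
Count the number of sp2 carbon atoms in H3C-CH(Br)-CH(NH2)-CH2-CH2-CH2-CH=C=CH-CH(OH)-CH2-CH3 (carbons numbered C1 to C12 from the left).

C1: sp3
C2: sp3
C3: sp3
C4: sp3
C5: sp3
C6: sp3
C7: sp2 ✓
C8: sp
C9: sp2 ✓
C10: sp3
C11: sp3
C12: sp3
C7, C9 → 2 sp2 carbons.

2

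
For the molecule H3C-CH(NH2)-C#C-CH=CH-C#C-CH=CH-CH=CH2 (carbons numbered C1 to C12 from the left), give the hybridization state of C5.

sp²

C5: 3 σ bonds, plus one π bond — 3 electron domains, sp2.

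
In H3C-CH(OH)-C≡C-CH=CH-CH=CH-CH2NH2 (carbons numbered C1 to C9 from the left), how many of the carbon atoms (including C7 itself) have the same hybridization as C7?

4

C7 is sp2 (one π bond).
C1: sp3
C2: sp3
C3: sp
C4: sp
C5: sp2 ✓
C6: sp2 ✓
C7: sp2 ✓
C8: sp2 ✓
C9: sp3
4 carbons are sp2.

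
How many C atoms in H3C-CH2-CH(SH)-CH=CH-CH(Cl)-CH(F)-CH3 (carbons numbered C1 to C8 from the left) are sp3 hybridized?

C1: sp3 ✓
C2: sp3 ✓
C3: sp3 ✓
C4: sp2
C5: sp2
C6: sp3 ✓
C7: sp3 ✓
C8: sp3 ✓
C1, C2, C3, C6, C7, C8 → 6 sp3 carbons.

6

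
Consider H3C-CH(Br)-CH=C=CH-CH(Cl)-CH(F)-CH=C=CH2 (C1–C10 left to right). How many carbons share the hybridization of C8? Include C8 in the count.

C8 is sp2 (one π bond).
C1: sp3
C2: sp3
C3: sp2 ✓
C4: sp
C5: sp2 ✓
C6: sp3
C7: sp3
C8: sp2 ✓
C9: sp
C10: sp2 ✓
4 carbons are sp2.

4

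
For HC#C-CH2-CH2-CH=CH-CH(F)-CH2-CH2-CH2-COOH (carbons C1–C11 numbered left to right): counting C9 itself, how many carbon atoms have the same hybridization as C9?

C9 is sp3 (only σ bonds).
C1: sp
C2: sp
C3: sp3 ✓
C4: sp3 ✓
C5: sp2
C6: sp2
C7: sp3 ✓
C8: sp3 ✓
C9: sp3 ✓
C10: sp3 ✓
C11: sp2
6 carbons are sp3.

6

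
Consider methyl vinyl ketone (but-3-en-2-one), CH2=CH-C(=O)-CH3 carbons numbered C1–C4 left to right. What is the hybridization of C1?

sp²

C1: 3 σ bonds, plus one π bond; 3 regions of electron density → sp2.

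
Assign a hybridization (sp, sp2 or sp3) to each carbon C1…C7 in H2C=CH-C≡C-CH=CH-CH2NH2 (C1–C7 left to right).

C1: 3 σ bonds, plus one π bond — 3 electron domains, sp2.
C2 has 3 σ bonds, plus one π bond: steric number 3 → sp2.
C3 — 2 σ bonds, plus two π bonds. Steric number 2, so sp.
C4 carries 2 σ bonds, plus two π bonds, giving a steric number of 2, so it is sp.
C5 (3 σ bonds, plus one π bond) has steric number 3: sp2.
C6: 3 σ bonds, plus one π bond; 3 regions of electron density → sp2.
C7 (4 σ bonds) has steric number 4: sp3.

C1 sp2, C2 sp2, C3 sp, C4 sp, C5 sp2, C6 sp2, C7 sp3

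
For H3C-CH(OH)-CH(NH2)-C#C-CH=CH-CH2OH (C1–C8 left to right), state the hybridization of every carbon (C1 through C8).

C1 sp3, C2 sp3, C3 sp3, C4 sp, C5 sp, C6 sp2, C7 sp2, C8 sp3

C1 — 4 σ bonds. Steric number 4, so sp3.
C2 (4 σ bonds) has steric number 4: sp3.
C3 carries 4 σ bonds, giving a steric number of 4, so it is sp3.
C4 carries 2 σ bonds, plus two π bonds, giving a steric number of 2, so it is sp.
C5 carries 2 σ bonds, plus two π bonds, giving a steric number of 2, so it is sp.
C6 carries 3 σ bonds, plus one π bond, giving a steric number of 3, so it is sp2.
C7 — 3 σ bonds, plus one π bond. Steric number 3, so sp2.
C8 — 4 σ bonds. Steric number 4, so sp3.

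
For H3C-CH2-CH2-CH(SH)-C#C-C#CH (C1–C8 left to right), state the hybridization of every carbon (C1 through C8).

C1 carries 4 σ bonds, giving a steric number of 4, so it is sp3.
C2: 4 σ bonds; 4 regions of electron density → sp3.
C3 — 4 σ bonds. Steric number 4, so sp3.
C4 is sp3: 4 σ bonds, 4 electron-density regions.
C5 carries 2 σ bonds, plus two π bonds, giving a steric number of 2, so it is sp.
C6: 2 σ bonds, plus two π bonds — 2 electron domains, sp.
C7 (2 σ bonds, plus two π bonds) has steric number 2: sp.
C8: 2 σ bonds, plus two π bonds — 2 electron domains, sp.

C1 sp3, C2 sp3, C3 sp3, C4 sp3, C5 sp, C6 sp, C7 sp, C8 sp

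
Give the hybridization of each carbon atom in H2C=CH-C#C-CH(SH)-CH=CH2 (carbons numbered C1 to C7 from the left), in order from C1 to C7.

C1 sp2, C2 sp2, C3 sp, C4 sp, C5 sp3, C6 sp2, C7 sp2

C1: 3 σ bonds, plus one π bond; 3 regions of electron density → sp2.
C2 is sp2: 3 σ bonds, plus one π bond, 3 electron-density regions.
C3 is sp: 2 σ bonds, plus two π bonds, 2 electron-density regions.
C4 carries 2 σ bonds, plus two π bonds, giving a steric number of 2, so it is sp.
C5: 4 σ bonds; 4 regions of electron density → sp3.
C6 (3 σ bonds, plus one π bond) has steric number 3: sp2.
C7: 3 σ bonds, plus one π bond; 3 regions of electron density → sp2.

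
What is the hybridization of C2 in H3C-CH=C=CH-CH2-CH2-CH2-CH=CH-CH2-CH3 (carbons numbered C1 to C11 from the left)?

C2 — 3 σ bonds, plus one π bond. Steric number 3, so sp2.

sp^2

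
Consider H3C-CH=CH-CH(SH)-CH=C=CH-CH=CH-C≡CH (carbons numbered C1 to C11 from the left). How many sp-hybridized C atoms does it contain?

C1: sp3
C2: sp2
C3: sp2
C4: sp3
C5: sp2
C6: sp ✓
C7: sp2
C8: sp2
C9: sp2
C10: sp ✓
C11: sp ✓
C6, C10, C11 → 3 sp carbons.

3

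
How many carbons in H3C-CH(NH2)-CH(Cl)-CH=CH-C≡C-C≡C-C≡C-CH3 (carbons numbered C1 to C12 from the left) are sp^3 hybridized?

4

C1: sp3 ✓
C2: sp3 ✓
C3: sp3 ✓
C4: sp2
C5: sp2
C6: sp
C7: sp
C8: sp
C9: sp
C10: sp
C11: sp
C12: sp3 ✓
C1, C2, C3, C12 → 4 sp3 carbons.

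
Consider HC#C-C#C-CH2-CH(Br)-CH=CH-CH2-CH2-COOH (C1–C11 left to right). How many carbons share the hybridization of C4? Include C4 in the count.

C4 is sp (two π bonds).
C1: sp ✓
C2: sp ✓
C3: sp ✓
C4: sp ✓
C5: sp3
C6: sp3
C7: sp2
C8: sp2
C9: sp3
C10: sp3
C11: sp2
4 carbons are sp.

4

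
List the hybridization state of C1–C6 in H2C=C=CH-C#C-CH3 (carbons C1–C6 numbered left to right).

C1 sp2, C2 sp, C3 sp2, C4 sp, C5 sp, C6 sp3

C1 (3 σ bonds, plus one π bond) has steric number 3: sp2.
C2 has 2 σ bonds, plus two π bonds: steric number 2 → sp.
C3: 3 σ bonds, plus one π bond — 3 electron domains, sp2.
C4: 2 σ bonds, plus two π bonds — 2 electron domains, sp.
C5: 2 σ bonds, plus two π bonds — 2 electron domains, sp.
C6: 4 σ bonds — 4 electron domains, sp3.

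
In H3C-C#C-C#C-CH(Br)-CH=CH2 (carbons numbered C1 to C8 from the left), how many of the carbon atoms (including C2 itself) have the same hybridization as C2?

C2 is sp (two π bonds).
C1: sp3
C2: sp ✓
C3: sp ✓
C4: sp ✓
C5: sp ✓
C6: sp3
C7: sp2
C8: sp2
4 carbons are sp.

4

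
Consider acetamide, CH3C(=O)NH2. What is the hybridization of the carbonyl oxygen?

sp2

The carbonyl oxygen is sp2: 1 σ bond and 2 lone pairs, plus one π bond, 3 electron-density regions.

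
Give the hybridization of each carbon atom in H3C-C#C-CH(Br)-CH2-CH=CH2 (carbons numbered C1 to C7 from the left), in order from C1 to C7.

C1 is sp3: 4 σ bonds, 4 electron-density regions.
C2 has 2 σ bonds, plus two π bonds: steric number 2 → sp.
C3 is sp: 2 σ bonds, plus two π bonds, 2 electron-density regions.
C4 is sp3: 4 σ bonds, 4 electron-density regions.
C5 is sp3: 4 σ bonds, 4 electron-density regions.
C6 (3 σ bonds, plus one π bond) has steric number 3: sp2.
C7: 3 σ bonds, plus one π bond; 3 regions of electron density → sp2.

C1 sp3, C2 sp, C3 sp, C4 sp3, C5 sp3, C6 sp2, C7 sp2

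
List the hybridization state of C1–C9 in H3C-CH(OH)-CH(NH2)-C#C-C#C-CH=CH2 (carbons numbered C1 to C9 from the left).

C1 sp3, C2 sp3, C3 sp3, C4 sp, C5 sp, C6 sp, C7 sp, C8 sp2, C9 sp2

C1: 4 σ bonds — 4 electron domains, sp3.
C2: 4 σ bonds — 4 electron domains, sp3.
C3 is sp3: 4 σ bonds, 4 electron-density regions.
C4: 2 σ bonds, plus two π bonds — 2 electron domains, sp.
C5 — 2 σ bonds, plus two π bonds. Steric number 2, so sp.
C6 carries 2 σ bonds, plus two π bonds, giving a steric number of 2, so it is sp.
C7 (2 σ bonds, plus two π bonds) has steric number 2: sp.
C8 has 3 σ bonds, plus one π bond: steric number 3 → sp2.
C9 is sp2: 3 σ bonds, plus one π bond, 3 electron-density regions.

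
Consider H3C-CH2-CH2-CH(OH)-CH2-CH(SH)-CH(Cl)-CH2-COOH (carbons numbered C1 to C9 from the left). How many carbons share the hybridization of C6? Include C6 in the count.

C6 is sp3 (only σ bonds).
C1: sp3 ✓
C2: sp3 ✓
C3: sp3 ✓
C4: sp3 ✓
C5: sp3 ✓
C6: sp3 ✓
C7: sp3 ✓
C8: sp3 ✓
C9: sp2
8 carbons are sp3.

8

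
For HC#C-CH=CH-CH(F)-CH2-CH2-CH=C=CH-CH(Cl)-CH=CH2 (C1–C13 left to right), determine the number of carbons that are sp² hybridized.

C1: sp
C2: sp
C3: sp2 ✓
C4: sp2 ✓
C5: sp3
C6: sp3
C7: sp3
C8: sp2 ✓
C9: sp
C10: sp2 ✓
C11: sp3
C12: sp2 ✓
C13: sp2 ✓
C3, C4, C8, C10, C12, C13 → 6 sp2 carbons.

6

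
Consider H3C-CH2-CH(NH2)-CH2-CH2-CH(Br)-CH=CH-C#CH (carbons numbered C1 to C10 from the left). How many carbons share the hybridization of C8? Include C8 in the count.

2

C8 is sp2 (one π bond).
C1: sp3
C2: sp3
C3: sp3
C4: sp3
C5: sp3
C6: sp3
C7: sp2 ✓
C8: sp2 ✓
C9: sp
C10: sp
2 carbons are sp2.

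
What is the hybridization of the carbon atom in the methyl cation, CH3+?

sp²

Three σ bonds to H, empty p orbital → sp2, trigonal planar.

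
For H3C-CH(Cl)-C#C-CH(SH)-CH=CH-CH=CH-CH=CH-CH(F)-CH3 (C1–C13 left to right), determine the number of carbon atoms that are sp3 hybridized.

5

C1: sp3 ✓
C2: sp3 ✓
C3: sp
C4: sp
C5: sp3 ✓
C6: sp2
C7: sp2
C8: sp2
C9: sp2
C10: sp2
C11: sp2
C12: sp3 ✓
C13: sp3 ✓
C1, C2, C5, C12, C13 → 5 sp3 carbons.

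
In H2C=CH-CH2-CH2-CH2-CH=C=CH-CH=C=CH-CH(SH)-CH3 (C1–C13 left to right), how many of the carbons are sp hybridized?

2

C1: sp2
C2: sp2
C3: sp3
C4: sp3
C5: sp3
C6: sp2
C7: sp ✓
C8: sp2
C9: sp2
C10: sp ✓
C11: sp2
C12: sp3
C13: sp3
C7, C10 → 2 sp carbons.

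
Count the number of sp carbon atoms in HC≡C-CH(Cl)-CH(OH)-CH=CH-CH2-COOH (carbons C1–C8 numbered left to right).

C1: sp ✓
C2: sp ✓
C3: sp3
C4: sp3
C5: sp2
C6: sp2
C7: sp3
C8: sp2
C1, C2 → 2 sp carbons.

2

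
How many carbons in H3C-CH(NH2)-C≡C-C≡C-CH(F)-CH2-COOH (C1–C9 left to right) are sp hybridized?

C1: sp3
C2: sp3
C3: sp ✓
C4: sp ✓
C5: sp ✓
C6: sp ✓
C7: sp3
C8: sp3
C9: sp2
C3, C4, C5, C6 → 4 sp carbons.

4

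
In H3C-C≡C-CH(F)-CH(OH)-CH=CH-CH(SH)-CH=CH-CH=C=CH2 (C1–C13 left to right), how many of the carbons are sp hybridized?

C1: sp3
C2: sp ✓
C3: sp ✓
C4: sp3
C5: sp3
C6: sp2
C7: sp2
C8: sp3
C9: sp2
C10: sp2
C11: sp2
C12: sp ✓
C13: sp2
C2, C3, C12 → 3 sp carbons.

3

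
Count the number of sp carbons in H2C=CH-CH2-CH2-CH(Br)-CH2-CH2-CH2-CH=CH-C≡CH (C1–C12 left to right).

2

C1: sp2
C2: sp2
C3: sp3
C4: sp3
C5: sp3
C6: sp3
C7: sp3
C8: sp3
C9: sp2
C10: sp2
C11: sp ✓
C12: sp ✓
C11, C12 → 2 sp carbons.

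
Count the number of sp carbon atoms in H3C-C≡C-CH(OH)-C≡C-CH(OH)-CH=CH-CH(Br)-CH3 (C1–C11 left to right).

4

C1: sp3
C2: sp ✓
C3: sp ✓
C4: sp3
C5: sp ✓
C6: sp ✓
C7: sp3
C8: sp2
C9: sp2
C10: sp3
C11: sp3
C2, C3, C5, C6 → 4 sp carbons.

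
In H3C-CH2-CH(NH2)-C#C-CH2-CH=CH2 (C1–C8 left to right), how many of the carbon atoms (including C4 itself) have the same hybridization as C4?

2

C4 is sp (two π bonds).
C1: sp3
C2: sp3
C3: sp3
C4: sp ✓
C5: sp ✓
C6: sp3
C7: sp2
C8: sp2
2 carbons are sp.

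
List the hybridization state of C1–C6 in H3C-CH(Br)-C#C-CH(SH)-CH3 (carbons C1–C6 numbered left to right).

C1 sp3, C2 sp3, C3 sp, C4 sp, C5 sp3, C6 sp3

C1 is sp3: 4 σ bonds, 4 electron-density regions.
C2 is sp3: 4 σ bonds, 4 electron-density regions.
C3 carries 2 σ bonds, plus two π bonds, giving a steric number of 2, so it is sp.
C4 has 2 σ bonds, plus two π bonds: steric number 2 → sp.
C5 has 4 σ bonds: steric number 4 → sp3.
C6 is sp3: 4 σ bonds, 4 electron-density regions.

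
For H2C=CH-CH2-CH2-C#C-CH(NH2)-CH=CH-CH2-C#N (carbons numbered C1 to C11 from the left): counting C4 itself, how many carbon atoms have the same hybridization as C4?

C4 is sp3 (only σ bonds).
C1: sp2
C2: sp2
C3: sp3 ✓
C4: sp3 ✓
C5: sp
C6: sp
C7: sp3 ✓
C8: sp2
C9: sp2
C10: sp3 ✓
C11: sp
4 carbons are sp3.

4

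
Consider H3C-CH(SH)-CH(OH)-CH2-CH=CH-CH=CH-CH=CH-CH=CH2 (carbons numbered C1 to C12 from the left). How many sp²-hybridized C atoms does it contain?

8

C1: sp3
C2: sp3
C3: sp3
C4: sp3
C5: sp2 ✓
C6: sp2 ✓
C7: sp2 ✓
C8: sp2 ✓
C9: sp2 ✓
C10: sp2 ✓
C11: sp2 ✓
C12: sp2 ✓
C5, C6, C7, C8, C9, C10, C11, C12 → 8 sp2 carbons.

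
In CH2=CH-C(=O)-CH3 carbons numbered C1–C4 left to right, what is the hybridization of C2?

C2 has 3 σ bonds, plus one π bond: steric number 3 → sp2.

sp²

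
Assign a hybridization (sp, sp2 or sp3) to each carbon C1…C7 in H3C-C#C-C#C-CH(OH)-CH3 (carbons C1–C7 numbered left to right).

C1 sp3, C2 sp, C3 sp, C4 sp, C5 sp, C6 sp3, C7 sp3

C1 carries 4 σ bonds, giving a steric number of 4, so it is sp3.
C2 (2 σ bonds, plus two π bonds) has steric number 2: sp.
C3 is sp: 2 σ bonds, plus two π bonds, 2 electron-density regions.
C4 (2 σ bonds, plus two π bonds) has steric number 2: sp.
C5: 2 σ bonds, plus two π bonds — 2 electron domains, sp.
C6 is sp3: 4 σ bonds, 4 electron-density regions.
C7: 4 σ bonds — 4 electron domains, sp3.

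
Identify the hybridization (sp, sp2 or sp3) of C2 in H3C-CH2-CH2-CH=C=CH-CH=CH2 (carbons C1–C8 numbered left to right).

sp3

C2 — 4 σ bonds. Steric number 4, so sp3.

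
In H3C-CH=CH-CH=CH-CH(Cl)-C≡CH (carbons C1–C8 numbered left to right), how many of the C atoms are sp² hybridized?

C1: sp3
C2: sp2 ✓
C3: sp2 ✓
C4: sp2 ✓
C5: sp2 ✓
C6: sp3
C7: sp
C8: sp
C2, C3, C4, C5 → 4 sp2 carbons.

4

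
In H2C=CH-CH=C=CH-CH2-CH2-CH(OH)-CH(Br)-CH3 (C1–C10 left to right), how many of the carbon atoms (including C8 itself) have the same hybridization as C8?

5

C8 is sp3 (only σ bonds).
C1: sp2
C2: sp2
C3: sp2
C4: sp
C5: sp2
C6: sp3 ✓
C7: sp3 ✓
C8: sp3 ✓
C9: sp3 ✓
C10: sp3 ✓
5 carbons are sp3.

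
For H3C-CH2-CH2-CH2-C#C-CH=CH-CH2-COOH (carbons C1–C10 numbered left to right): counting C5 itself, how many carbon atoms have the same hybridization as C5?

2

C5 is sp (two π bonds).
C1: sp3
C2: sp3
C3: sp3
C4: sp3
C5: sp ✓
C6: sp ✓
C7: sp2
C8: sp2
C9: sp3
C10: sp2
2 carbons are sp.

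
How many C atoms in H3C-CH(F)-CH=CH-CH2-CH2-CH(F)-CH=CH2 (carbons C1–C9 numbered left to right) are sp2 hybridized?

C1: sp3
C2: sp3
C3: sp2 ✓
C4: sp2 ✓
C5: sp3
C6: sp3
C7: sp3
C8: sp2 ✓
C9: sp2 ✓
C3, C4, C8, C9 → 4 sp2 carbons.

4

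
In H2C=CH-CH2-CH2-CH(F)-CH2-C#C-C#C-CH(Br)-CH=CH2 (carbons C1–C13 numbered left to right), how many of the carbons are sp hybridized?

4

C1: sp2
C2: sp2
C3: sp3
C4: sp3
C5: sp3
C6: sp3
C7: sp ✓
C8: sp ✓
C9: sp ✓
C10: sp ✓
C11: sp3
C12: sp2
C13: sp2
C7, C8, C9, C10 → 4 sp carbons.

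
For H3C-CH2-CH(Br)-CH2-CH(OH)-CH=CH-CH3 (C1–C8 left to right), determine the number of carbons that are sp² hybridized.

2

C1: sp3
C2: sp3
C3: sp3
C4: sp3
C5: sp3
C6: sp2 ✓
C7: sp2 ✓
C8: sp3
C6, C7 → 2 sp2 carbons.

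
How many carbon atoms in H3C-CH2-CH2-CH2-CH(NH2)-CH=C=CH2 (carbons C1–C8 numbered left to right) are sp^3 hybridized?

5

C1: sp3 ✓
C2: sp3 ✓
C3: sp3 ✓
C4: sp3 ✓
C5: sp3 ✓
C6: sp2
C7: sp
C8: sp2
C1, C2, C3, C4, C5 → 5 sp3 carbons.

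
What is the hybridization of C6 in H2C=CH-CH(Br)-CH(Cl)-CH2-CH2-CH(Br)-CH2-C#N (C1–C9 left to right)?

sp³

C6: 4 σ bonds — 4 electron domains, sp3.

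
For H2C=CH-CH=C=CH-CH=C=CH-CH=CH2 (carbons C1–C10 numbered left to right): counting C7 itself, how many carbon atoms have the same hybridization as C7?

2

C7 is sp (two π bonds).
C1: sp2
C2: sp2
C3: sp2
C4: sp ✓
C5: sp2
C6: sp2
C7: sp ✓
C8: sp2
C9: sp2
C10: sp2
2 carbons are sp.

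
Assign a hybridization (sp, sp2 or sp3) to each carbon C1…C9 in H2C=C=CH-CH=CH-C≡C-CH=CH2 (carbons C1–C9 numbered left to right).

C1 is sp2: 3 σ bonds, plus one π bond, 3 electron-density regions.
C2 is sp: 2 σ bonds, plus two π bonds, 2 electron-density regions.
C3 carries 3 σ bonds, plus one π bond, giving a steric number of 3, so it is sp2.
C4 — 3 σ bonds, plus one π bond. Steric number 3, so sp2.
C5 — 3 σ bonds, plus one π bond. Steric number 3, so sp2.
C6 is sp: 2 σ bonds, plus two π bonds, 2 electron-density regions.
C7: 2 σ bonds, plus two π bonds; 2 regions of electron density → sp.
C8: 3 σ bonds, plus one π bond; 3 regions of electron density → sp2.
C9 is sp2: 3 σ bonds, plus one π bond, 3 electron-density regions.

C1 sp2, C2 sp, C3 sp2, C4 sp2, C5 sp2, C6 sp, C7 sp, C8 sp2, C9 sp2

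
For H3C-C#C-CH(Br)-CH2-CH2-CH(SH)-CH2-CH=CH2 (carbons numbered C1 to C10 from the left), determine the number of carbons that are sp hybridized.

C1: sp3
C2: sp ✓
C3: sp ✓
C4: sp3
C5: sp3
C6: sp3
C7: sp3
C8: sp3
C9: sp2
C10: sp2
C2, C3 → 2 sp carbons.

2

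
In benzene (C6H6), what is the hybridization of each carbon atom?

Every ring carbon has three σ bonds and contributes one p electron to the aromatic π system.

sp2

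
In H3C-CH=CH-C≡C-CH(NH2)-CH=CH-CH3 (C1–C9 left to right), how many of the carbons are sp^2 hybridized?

4

C1: sp3
C2: sp2 ✓
C3: sp2 ✓
C4: sp
C5: sp
C6: sp3
C7: sp2 ✓
C8: sp2 ✓
C9: sp3
C2, C3, C7, C8 → 4 sp2 carbons.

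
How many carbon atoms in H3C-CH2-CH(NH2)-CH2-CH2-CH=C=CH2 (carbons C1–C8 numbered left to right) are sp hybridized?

C1: sp3
C2: sp3
C3: sp3
C4: sp3
C5: sp3
C6: sp2
C7: sp ✓
C8: sp2
C7 → 1 sp carbon.

1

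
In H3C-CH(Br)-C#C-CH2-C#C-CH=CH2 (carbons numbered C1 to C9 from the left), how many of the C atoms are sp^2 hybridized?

C1: sp3
C2: sp3
C3: sp
C4: sp
C5: sp3
C6: sp
C7: sp
C8: sp2 ✓
C9: sp2 ✓
C8, C9 → 2 sp2 carbons.

2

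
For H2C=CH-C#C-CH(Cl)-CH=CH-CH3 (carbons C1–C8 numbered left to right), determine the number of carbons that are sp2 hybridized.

C1: sp2 ✓
C2: sp2 ✓
C3: sp
C4: sp
C5: sp3
C6: sp2 ✓
C7: sp2 ✓
C8: sp3
C1, C2, C6, C7 → 4 sp2 carbons.

4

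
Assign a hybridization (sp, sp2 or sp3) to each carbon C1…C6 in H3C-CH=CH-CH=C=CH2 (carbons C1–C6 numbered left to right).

C1: 4 σ bonds; 4 regions of electron density → sp3.
C2: 3 σ bonds, plus one π bond; 3 regions of electron density → sp2.
C3 carries 3 σ bonds, plus one π bond, giving a steric number of 3, so it is sp2.
C4 is sp2: 3 σ bonds, plus one π bond, 3 electron-density regions.
C5 is sp: 2 σ bonds, plus two π bonds, 2 electron-density regions.
C6 — 3 σ bonds, plus one π bond. Steric number 3, so sp2.

C1 sp3, C2 sp2, C3 sp2, C4 sp2, C5 sp, C6 sp2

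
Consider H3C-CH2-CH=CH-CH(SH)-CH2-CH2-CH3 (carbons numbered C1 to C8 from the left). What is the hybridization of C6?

C6 carries 4 σ bonds, giving a steric number of 4, so it is sp3.

sp³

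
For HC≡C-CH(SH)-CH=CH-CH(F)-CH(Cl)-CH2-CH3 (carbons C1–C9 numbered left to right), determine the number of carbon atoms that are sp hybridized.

2

C1: sp ✓
C2: sp ✓
C3: sp3
C4: sp2
C5: sp2
C6: sp3
C7: sp3
C8: sp3
C9: sp3
C1, C2 → 2 sp carbons.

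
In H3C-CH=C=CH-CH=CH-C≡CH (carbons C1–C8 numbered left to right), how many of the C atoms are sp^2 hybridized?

4

C1: sp3
C2: sp2 ✓
C3: sp
C4: sp2 ✓
C5: sp2 ✓
C6: sp2 ✓
C7: sp
C8: sp
C2, C4, C5, C6 → 4 sp2 carbons.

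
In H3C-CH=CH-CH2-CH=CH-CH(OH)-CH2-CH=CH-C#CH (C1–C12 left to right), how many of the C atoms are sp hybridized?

2

C1: sp3
C2: sp2
C3: sp2
C4: sp3
C5: sp2
C6: sp2
C7: sp3
C8: sp3
C9: sp2
C10: sp2
C11: sp ✓
C12: sp ✓
C11, C12 → 2 sp carbons.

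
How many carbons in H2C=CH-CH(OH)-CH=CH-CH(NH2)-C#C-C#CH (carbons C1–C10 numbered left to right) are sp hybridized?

4

C1: sp2
C2: sp2
C3: sp3
C4: sp2
C5: sp2
C6: sp3
C7: sp ✓
C8: sp ✓
C9: sp ✓
C10: sp ✓
C7, C8, C9, C10 → 4 sp carbons.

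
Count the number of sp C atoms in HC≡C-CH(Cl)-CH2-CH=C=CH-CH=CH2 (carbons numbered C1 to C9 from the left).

C1: sp ✓
C2: sp ✓
C3: sp3
C4: sp3
C5: sp2
C6: sp ✓
C7: sp2
C8: sp2
C9: sp2
C1, C2, C6 → 3 sp carbons.

3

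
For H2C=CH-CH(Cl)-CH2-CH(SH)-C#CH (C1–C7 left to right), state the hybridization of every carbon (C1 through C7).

C1 sp2, C2 sp2, C3 sp3, C4 sp3, C5 sp3, C6 sp, C7 sp

C1: 3 σ bonds, plus one π bond; 3 regions of electron density → sp2.
C2 is sp2: 3 σ bonds, plus one π bond, 3 electron-density regions.
C3 carries 4 σ bonds, giving a steric number of 4, so it is sp3.
C4: 4 σ bonds; 4 regions of electron density → sp3.
C5 (4 σ bonds) has steric number 4: sp3.
C6 (2 σ bonds, plus two π bonds) has steric number 2: sp.
C7 is sp: 2 σ bonds, plus two π bonds, 2 electron-density regions.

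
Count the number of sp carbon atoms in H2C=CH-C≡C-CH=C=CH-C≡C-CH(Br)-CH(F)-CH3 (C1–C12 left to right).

C1: sp2
C2: sp2
C3: sp ✓
C4: sp ✓
C5: sp2
C6: sp ✓
C7: sp2
C8: sp ✓
C9: sp ✓
C10: sp3
C11: sp3
C12: sp3
C3, C4, C6, C8, C9 → 5 sp carbons.

5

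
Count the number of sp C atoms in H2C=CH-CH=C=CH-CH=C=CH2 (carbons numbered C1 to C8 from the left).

C1: sp2
C2: sp2
C3: sp2
C4: sp ✓
C5: sp2
C6: sp2
C7: sp ✓
C8: sp2
C4, C7 → 2 sp carbons.

2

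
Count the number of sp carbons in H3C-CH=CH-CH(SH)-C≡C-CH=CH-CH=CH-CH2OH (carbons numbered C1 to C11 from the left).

2

C1: sp3
C2: sp2
C3: sp2
C4: sp3
C5: sp ✓
C6: sp ✓
C7: sp2
C8: sp2
C9: sp2
C10: sp2
C11: sp3
C5, C6 → 2 sp carbons.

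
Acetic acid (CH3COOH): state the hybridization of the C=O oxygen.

The C=O oxygen is sp2: 1 σ bond and 2 lone pairs, plus one π bond, 3 electron-density regions.

sp^2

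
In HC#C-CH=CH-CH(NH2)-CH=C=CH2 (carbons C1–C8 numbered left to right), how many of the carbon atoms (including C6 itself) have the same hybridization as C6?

C6 is sp2 (one π bond).
C1: sp
C2: sp
C3: sp2 ✓
C4: sp2 ✓
C5: sp3
C6: sp2 ✓
C7: sp
C8: sp2 ✓
4 carbons are sp2.

4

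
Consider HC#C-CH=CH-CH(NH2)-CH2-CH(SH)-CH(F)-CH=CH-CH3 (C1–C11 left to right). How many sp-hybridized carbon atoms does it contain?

2

C1: sp ✓
C2: sp ✓
C3: sp2
C4: sp2
C5: sp3
C6: sp3
C7: sp3
C8: sp3
C9: sp2
C10: sp2
C11: sp3
C1, C2 → 2 sp carbons.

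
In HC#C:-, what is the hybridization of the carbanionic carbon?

One σ bond + one lone pair = steric number 2 → sp.

sp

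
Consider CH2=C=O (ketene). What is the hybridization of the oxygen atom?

The oxygen atom (1 σ bond and 2 lone pairs, plus one π bond) has steric number 3: sp2.

sp²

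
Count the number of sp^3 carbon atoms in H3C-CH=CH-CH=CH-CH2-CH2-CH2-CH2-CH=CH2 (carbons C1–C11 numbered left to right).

C1: sp3 ✓
C2: sp2
C3: sp2
C4: sp2
C5: sp2
C6: sp3 ✓
C7: sp3 ✓
C8: sp3 ✓
C9: sp3 ✓
C10: sp2
C11: sp2
C1, C6, C7, C8, C9 → 5 sp3 carbons.

5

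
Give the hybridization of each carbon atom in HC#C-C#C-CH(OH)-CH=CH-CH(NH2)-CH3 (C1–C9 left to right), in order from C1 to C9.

C1 (2 σ bonds, plus two π bonds) has steric number 2: sp.
C2: 2 σ bonds, plus two π bonds — 2 electron domains, sp.
C3 — 2 σ bonds, plus two π bonds. Steric number 2, so sp.
C4 — 2 σ bonds, plus two π bonds. Steric number 2, so sp.
C5 (4 σ bonds) has steric number 4: sp3.
C6 carries 3 σ bonds, plus one π bond, giving a steric number of 3, so it is sp2.
C7 has 3 σ bonds, plus one π bond: steric number 3 → sp2.
C8: 4 σ bonds — 4 electron domains, sp3.
C9 has 4 σ bonds: steric number 4 → sp3.

C1 sp, C2 sp, C3 sp, C4 sp, C5 sp3, C6 sp2, C7 sp2, C8 sp3, C9 sp3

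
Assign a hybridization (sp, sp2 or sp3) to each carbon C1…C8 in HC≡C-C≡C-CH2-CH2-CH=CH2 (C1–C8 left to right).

C1 (2 σ bonds, plus two π bonds) has steric number 2: sp.
C2 (2 σ bonds, plus two π bonds) has steric number 2: sp.
C3: 2 σ bonds, plus two π bonds — 2 electron domains, sp.
C4 has 2 σ bonds, plus two π bonds: steric number 2 → sp.
C5: 4 σ bonds — 4 electron domains, sp3.
C6 carries 4 σ bonds, giving a steric number of 4, so it is sp3.
C7 (3 σ bonds, plus one π bond) has steric number 3: sp2.
C8 has 3 σ bonds, plus one π bond: steric number 3 → sp2.

C1 sp, C2 sp, C3 sp, C4 sp, C5 sp3, C6 sp3, C7 sp2, C8 sp2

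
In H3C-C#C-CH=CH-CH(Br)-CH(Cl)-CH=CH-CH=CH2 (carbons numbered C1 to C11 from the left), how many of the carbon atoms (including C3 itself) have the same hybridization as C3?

2

C3 is sp (two π bonds).
C1: sp3
C2: sp ✓
C3: sp ✓
C4: sp2
C5: sp2
C6: sp3
C7: sp3
C8: sp2
C9: sp2
C10: sp2
C11: sp2
2 carbons are sp.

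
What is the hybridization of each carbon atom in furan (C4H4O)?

Each carbon atom carries 3 σ bonds, plus one π bond, giving a steric number of 3, so it is sp2.

sp2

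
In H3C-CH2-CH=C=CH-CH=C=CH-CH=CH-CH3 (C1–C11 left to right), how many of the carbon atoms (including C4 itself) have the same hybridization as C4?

2

C4 is sp (two π bonds).
C1: sp3
C2: sp3
C3: sp2
C4: sp ✓
C5: sp2
C6: sp2
C7: sp ✓
C8: sp2
C9: sp2
C10: sp2
C11: sp3
2 carbons are sp.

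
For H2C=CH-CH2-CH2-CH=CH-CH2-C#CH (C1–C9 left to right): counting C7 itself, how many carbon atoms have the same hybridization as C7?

3

C7 is sp3 (only σ bonds).
C1: sp2
C2: sp2
C3: sp3 ✓
C4: sp3 ✓
C5: sp2
C6: sp2
C7: sp3 ✓
C8: sp
C9: sp
3 carbons are sp3.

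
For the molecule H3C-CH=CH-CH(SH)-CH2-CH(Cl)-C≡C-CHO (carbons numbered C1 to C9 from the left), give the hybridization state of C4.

sp3

C4: 4 σ bonds; 4 regions of electron density → sp3.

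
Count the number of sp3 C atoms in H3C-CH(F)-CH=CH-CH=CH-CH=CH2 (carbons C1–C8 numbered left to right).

C1: sp3 ✓
C2: sp3 ✓
C3: sp2
C4: sp2
C5: sp2
C6: sp2
C7: sp2
C8: sp2
C1, C2 → 2 sp3 carbons.

2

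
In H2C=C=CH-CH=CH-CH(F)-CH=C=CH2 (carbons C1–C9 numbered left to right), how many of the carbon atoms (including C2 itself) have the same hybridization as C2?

2

C2 is sp (two π bonds).
C1: sp2
C2: sp ✓
C3: sp2
C4: sp2
C5: sp2
C6: sp3
C7: sp2
C8: sp ✓
C9: sp2
2 carbons are sp.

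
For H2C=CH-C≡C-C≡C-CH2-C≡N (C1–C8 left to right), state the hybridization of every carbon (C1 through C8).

C1: 3 σ bonds, plus one π bond — 3 electron domains, sp2.
C2 (3 σ bonds, plus one π bond) has steric number 3: sp2.
C3 — 2 σ bonds, plus two π bonds. Steric number 2, so sp.
C4 — 2 σ bonds, plus two π bonds. Steric number 2, so sp.
C5: 2 σ bonds, plus two π bonds — 2 electron domains, sp.
C6 is sp: 2 σ bonds, plus two π bonds, 2 electron-density regions.
C7: 4 σ bonds — 4 electron domains, sp3.
C8 has 2 σ bonds, plus two π bonds: steric number 2 → sp.

C1 sp2, C2 sp2, C3 sp, C4 sp, C5 sp, C6 sp, C7 sp3, C8 sp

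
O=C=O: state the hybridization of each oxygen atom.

sp²

One σ bond + two lone pairs = steric number 3 → sp2.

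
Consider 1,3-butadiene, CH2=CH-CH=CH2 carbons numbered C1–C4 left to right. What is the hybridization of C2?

C2: 3 σ bonds, plus one π bond — 3 electron domains, sp2.

sp2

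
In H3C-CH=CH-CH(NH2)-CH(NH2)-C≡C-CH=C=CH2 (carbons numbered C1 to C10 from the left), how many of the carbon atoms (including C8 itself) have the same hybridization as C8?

4

C8 is sp2 (one π bond).
C1: sp3
C2: sp2 ✓
C3: sp2 ✓
C4: sp3
C5: sp3
C6: sp
C7: sp
C8: sp2 ✓
C9: sp
C10: sp2 ✓
4 carbons are sp2.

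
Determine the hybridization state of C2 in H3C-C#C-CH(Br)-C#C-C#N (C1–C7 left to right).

sp

C2 carries 2 σ bonds, plus two π bonds, giving a steric number of 2, so it is sp.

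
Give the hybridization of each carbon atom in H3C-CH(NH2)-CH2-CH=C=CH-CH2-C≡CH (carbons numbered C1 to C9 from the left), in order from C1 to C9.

C1 sp3, C2 sp3, C3 sp3, C4 sp2, C5 sp, C6 sp2, C7 sp3, C8 sp, C9 sp

C1 is sp3: 4 σ bonds, 4 electron-density regions.
C2: 4 σ bonds; 4 regions of electron density → sp3.
C3 carries 4 σ bonds, giving a steric number of 4, so it is sp3.
C4 — 3 σ bonds, plus one π bond. Steric number 3, so sp2.
C5 carries 2 σ bonds, plus two π bonds, giving a steric number of 2, so it is sp.
C6 is sp2: 3 σ bonds, plus one π bond, 3 electron-density regions.
C7: 4 σ bonds — 4 electron domains, sp3.
C8 has 2 σ bonds, plus two π bonds: steric number 2 → sp.
C9 — 2 σ bonds, plus two π bonds. Steric number 2, so sp.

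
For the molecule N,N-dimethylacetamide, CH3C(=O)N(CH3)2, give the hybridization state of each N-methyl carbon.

Each N-methyl carbon: 4 σ bonds; 4 regions of electron density → sp3.

sp^3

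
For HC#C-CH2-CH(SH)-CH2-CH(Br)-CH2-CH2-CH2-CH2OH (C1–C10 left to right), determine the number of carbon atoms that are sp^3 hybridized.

C1: sp
C2: sp
C3: sp3 ✓
C4: sp3 ✓
C5: sp3 ✓
C6: sp3 ✓
C7: sp3 ✓
C8: sp3 ✓
C9: sp3 ✓
C10: sp3 ✓
C3, C4, C5, C6, C7, C8, C9, C10 → 8 sp3 carbons.

8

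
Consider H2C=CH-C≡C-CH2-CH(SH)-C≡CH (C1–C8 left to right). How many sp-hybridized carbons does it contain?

4

C1: sp2
C2: sp2
C3: sp ✓
C4: sp ✓
C5: sp3
C6: sp3
C7: sp ✓
C8: sp ✓
C3, C4, C7, C8 → 4 sp carbons.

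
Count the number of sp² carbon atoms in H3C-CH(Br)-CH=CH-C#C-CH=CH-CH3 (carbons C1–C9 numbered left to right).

4

C1: sp3
C2: sp3
C3: sp2 ✓
C4: sp2 ✓
C5: sp
C6: sp
C7: sp2 ✓
C8: sp2 ✓
C9: sp3
C3, C4, C7, C8 → 4 sp2 carbons.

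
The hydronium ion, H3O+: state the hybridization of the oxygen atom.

Three σ bonds + one lone pair = steric number 4 → sp3.

sp3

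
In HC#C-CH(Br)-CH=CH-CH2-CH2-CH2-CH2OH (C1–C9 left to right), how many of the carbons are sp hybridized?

C1: sp ✓
C2: sp ✓
C3: sp3
C4: sp2
C5: sp2
C6: sp3
C7: sp3
C8: sp3
C9: sp3
C1, C2 → 2 sp carbons.

2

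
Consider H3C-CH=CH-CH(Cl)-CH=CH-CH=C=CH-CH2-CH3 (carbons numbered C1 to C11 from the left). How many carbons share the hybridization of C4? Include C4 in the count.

4

C4 is sp3 (only σ bonds).
C1: sp3 ✓
C2: sp2
C3: sp2
C4: sp3 ✓
C5: sp2
C6: sp2
C7: sp2
C8: sp
C9: sp2
C10: sp3 ✓
C11: sp3 ✓
4 carbons are sp3.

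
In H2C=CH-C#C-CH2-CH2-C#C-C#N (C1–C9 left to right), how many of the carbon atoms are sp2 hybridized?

2

C1: sp2 ✓
C2: sp2 ✓
C3: sp
C4: sp
C5: sp3
C6: sp3
C7: sp
C8: sp
C9: sp
C1, C2 → 2 sp2 carbons.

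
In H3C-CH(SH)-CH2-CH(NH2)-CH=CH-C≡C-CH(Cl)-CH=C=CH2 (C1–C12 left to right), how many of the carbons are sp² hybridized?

4

C1: sp3
C2: sp3
C3: sp3
C4: sp3
C5: sp2 ✓
C6: sp2 ✓
C7: sp
C8: sp
C9: sp3
C10: sp2 ✓
C11: sp
C12: sp2 ✓
C5, C6, C10, C12 → 4 sp2 carbons.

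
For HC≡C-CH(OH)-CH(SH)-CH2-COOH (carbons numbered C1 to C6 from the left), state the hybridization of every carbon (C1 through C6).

C1 sp, C2 sp, C3 sp3, C4 sp3, C5 sp3, C6 sp2

C1 (2 σ bonds, plus two π bonds) has steric number 2: sp.
C2: 2 σ bonds, plus two π bonds; 2 regions of electron density → sp.
C3: 4 σ bonds; 4 regions of electron density → sp3.
C4: 4 σ bonds; 4 regions of electron density → sp3.
C5 — 4 σ bonds. Steric number 4, so sp3.
C6 carries 3 σ bonds, plus one π bond, giving a steric number of 3, so it is sp2.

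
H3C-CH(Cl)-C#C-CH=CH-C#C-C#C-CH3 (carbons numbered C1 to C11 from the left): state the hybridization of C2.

sp^3

C2: 4 σ bonds — 4 electron domains, sp3.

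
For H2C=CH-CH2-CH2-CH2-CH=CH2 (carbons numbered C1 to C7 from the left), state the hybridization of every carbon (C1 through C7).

C1 sp2, C2 sp2, C3 sp3, C4 sp3, C5 sp3, C6 sp2, C7 sp2

C1: 3 σ bonds, plus one π bond — 3 electron domains, sp2.
C2: 3 σ bonds, plus one π bond — 3 electron domains, sp2.
C3 is sp3: 4 σ bonds, 4 electron-density regions.
C4 carries 4 σ bonds, giving a steric number of 4, so it is sp3.
C5 — 4 σ bonds. Steric number 4, so sp3.
C6 — 3 σ bonds, plus one π bond. Steric number 3, so sp2.
C7 (3 σ bonds, plus one π bond) has steric number 3: sp2.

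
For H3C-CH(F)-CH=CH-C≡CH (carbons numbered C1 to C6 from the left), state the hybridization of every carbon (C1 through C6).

C1 carries 4 σ bonds, giving a steric number of 4, so it is sp3.
C2: 4 σ bonds; 4 regions of electron density → sp3.
C3 carries 3 σ bonds, plus one π bond, giving a steric number of 3, so it is sp2.
C4 — 3 σ bonds, plus one π bond. Steric number 3, so sp2.
C5 has 2 σ bonds, plus two π bonds: steric number 2 → sp.
C6 has 2 σ bonds, plus two π bonds: steric number 2 → sp.

C1 sp3, C2 sp3, C3 sp2, C4 sp2, C5 sp, C6 sp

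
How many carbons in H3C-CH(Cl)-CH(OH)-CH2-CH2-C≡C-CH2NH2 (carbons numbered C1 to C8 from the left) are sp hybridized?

2

C1: sp3
C2: sp3
C3: sp3
C4: sp3
C5: sp3
C6: sp ✓
C7: sp ✓
C8: sp3
C6, C7 → 2 sp carbons.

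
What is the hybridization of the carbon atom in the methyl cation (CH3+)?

Three σ bonds to H, empty p orbital → sp2, trigonal planar.

sp^2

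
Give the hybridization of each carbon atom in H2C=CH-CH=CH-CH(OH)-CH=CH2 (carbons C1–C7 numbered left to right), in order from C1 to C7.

C1 sp2, C2 sp2, C3 sp2, C4 sp2, C5 sp3, C6 sp2, C7 sp2

C1: 3 σ bonds, plus one π bond — 3 electron domains, sp2.
C2 is sp2: 3 σ bonds, plus one π bond, 3 electron-density regions.
C3: 3 σ bonds, plus one π bond; 3 regions of electron density → sp2.
C4 carries 3 σ bonds, plus one π bond, giving a steric number of 3, so it is sp2.
C5 — 4 σ bonds. Steric number 4, so sp3.
C6: 3 σ bonds, plus one π bond — 3 electron domains, sp2.
C7 has 3 σ bonds, plus one π bond: steric number 3 → sp2.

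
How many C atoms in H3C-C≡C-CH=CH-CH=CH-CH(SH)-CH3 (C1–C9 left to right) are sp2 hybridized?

C1: sp3
C2: sp
C3: sp
C4: sp2 ✓
C5: sp2 ✓
C6: sp2 ✓
C7: sp2 ✓
C8: sp3
C9: sp3
C4, C5, C6, C7 → 4 sp2 carbons.

4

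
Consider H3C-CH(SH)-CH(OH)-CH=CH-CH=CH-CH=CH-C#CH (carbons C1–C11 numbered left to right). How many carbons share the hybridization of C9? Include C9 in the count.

6

C9 is sp2 (one π bond).
C1: sp3
C2: sp3
C3: sp3
C4: sp2 ✓
C5: sp2 ✓
C6: sp2 ✓
C7: sp2 ✓
C8: sp2 ✓
C9: sp2 ✓
C10: sp
C11: sp
6 carbons are sp2.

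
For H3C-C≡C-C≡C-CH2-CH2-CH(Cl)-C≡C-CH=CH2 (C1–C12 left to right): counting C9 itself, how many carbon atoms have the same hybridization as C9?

C9 is sp (two π bonds).
C1: sp3
C2: sp ✓
C3: sp ✓
C4: sp ✓
C5: sp ✓
C6: sp3
C7: sp3
C8: sp3
C9: sp ✓
C10: sp ✓
C11: sp2
C12: sp2
6 carbons are sp.

6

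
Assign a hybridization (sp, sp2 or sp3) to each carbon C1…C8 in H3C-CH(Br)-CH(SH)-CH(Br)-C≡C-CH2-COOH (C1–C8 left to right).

C1 sp3, C2 sp3, C3 sp3, C4 sp3, C5 sp, C6 sp, C7 sp3, C8 sp2

C1 is sp3: 4 σ bonds, 4 electron-density regions.
C2: 4 σ bonds; 4 regions of electron density → sp3.
C3 is sp3: 4 σ bonds, 4 electron-density regions.
C4 (4 σ bonds) has steric number 4: sp3.
C5 carries 2 σ bonds, plus two π bonds, giving a steric number of 2, so it is sp.
C6 — 2 σ bonds, plus two π bonds. Steric number 2, so sp.
C7 — 4 σ bonds. Steric number 4, so sp3.
C8 — 3 σ bonds, plus one π bond. Steric number 3, so sp2.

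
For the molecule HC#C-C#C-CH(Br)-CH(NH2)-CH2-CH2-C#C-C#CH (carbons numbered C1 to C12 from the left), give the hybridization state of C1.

C1: 2 σ bonds, plus two π bonds; 2 regions of electron density → sp.

sp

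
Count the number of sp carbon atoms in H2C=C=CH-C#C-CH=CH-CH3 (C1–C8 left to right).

3

C1: sp2
C2: sp ✓
C3: sp2
C4: sp ✓
C5: sp ✓
C6: sp2
C7: sp2
C8: sp3
C2, C4, C5 → 3 sp carbons.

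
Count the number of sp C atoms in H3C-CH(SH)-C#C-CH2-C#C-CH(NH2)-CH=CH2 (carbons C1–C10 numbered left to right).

4

C1: sp3
C2: sp3
C3: sp ✓
C4: sp ✓
C5: sp3
C6: sp ✓
C7: sp ✓
C8: sp3
C9: sp2
C10: sp2
C3, C4, C6, C7 → 4 sp carbons.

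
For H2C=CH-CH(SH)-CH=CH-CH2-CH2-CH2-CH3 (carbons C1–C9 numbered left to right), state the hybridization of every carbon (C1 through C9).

C1 sp2, C2 sp2, C3 sp3, C4 sp2, C5 sp2, C6 sp3, C7 sp3, C8 sp3, C9 sp3

C1: 3 σ bonds, plus one π bond; 3 regions of electron density → sp2.
C2: 3 σ bonds, plus one π bond — 3 electron domains, sp2.
C3: 4 σ bonds; 4 regions of electron density → sp3.
C4: 3 σ bonds, plus one π bond — 3 electron domains, sp2.
C5 has 3 σ bonds, plus one π bond: steric number 3 → sp2.
C6 is sp3: 4 σ bonds, 4 electron-density regions.
C7: 4 σ bonds — 4 electron domains, sp3.
C8: 4 σ bonds; 4 regions of electron density → sp3.
C9: 4 σ bonds — 4 electron domains, sp3.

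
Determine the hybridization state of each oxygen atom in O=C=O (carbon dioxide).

sp²

One σ bond + two lone pairs = steric number 3 → sp2.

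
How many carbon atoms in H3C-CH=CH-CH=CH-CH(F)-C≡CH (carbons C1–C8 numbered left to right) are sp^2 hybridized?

C1: sp3
C2: sp2 ✓
C3: sp2 ✓
C4: sp2 ✓
C5: sp2 ✓
C6: sp3
C7: sp
C8: sp
C2, C3, C4, C5 → 4 sp2 carbons.

4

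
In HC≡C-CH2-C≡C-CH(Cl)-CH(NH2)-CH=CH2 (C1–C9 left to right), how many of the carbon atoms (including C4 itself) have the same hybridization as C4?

4

C4 is sp (two π bonds).
C1: sp ✓
C2: sp ✓
C3: sp3
C4: sp ✓
C5: sp ✓
C6: sp3
C7: sp3
C8: sp2
C9: sp2
4 carbons are sp.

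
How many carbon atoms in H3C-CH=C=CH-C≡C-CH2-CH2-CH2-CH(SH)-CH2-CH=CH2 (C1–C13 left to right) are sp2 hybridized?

C1: sp3
C2: sp2 ✓
C3: sp
C4: sp2 ✓
C5: sp
C6: sp
C7: sp3
C8: sp3
C9: sp3
C10: sp3
C11: sp3
C12: sp2 ✓
C13: sp2 ✓
C2, C4, C12, C13 → 4 sp2 carbons.

4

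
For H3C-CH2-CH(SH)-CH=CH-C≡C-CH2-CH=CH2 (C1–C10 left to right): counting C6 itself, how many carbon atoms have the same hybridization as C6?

C6 is sp (two π bonds).
C1: sp3
C2: sp3
C3: sp3
C4: sp2
C5: sp2
C6: sp ✓
C7: sp ✓
C8: sp3
C9: sp2
C10: sp2
2 carbons are sp.

2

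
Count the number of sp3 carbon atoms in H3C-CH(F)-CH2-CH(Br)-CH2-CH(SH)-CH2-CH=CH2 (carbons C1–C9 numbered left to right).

C1: sp3 ✓
C2: sp3 ✓
C3: sp3 ✓
C4: sp3 ✓
C5: sp3 ✓
C6: sp3 ✓
C7: sp3 ✓
C8: sp2
C9: sp2
C1, C2, C3, C4, C5, C6, C7 → 7 sp3 carbons.

7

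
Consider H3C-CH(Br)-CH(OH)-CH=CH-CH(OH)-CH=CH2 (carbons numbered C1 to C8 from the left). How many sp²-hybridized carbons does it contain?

4

C1: sp3
C2: sp3
C3: sp3
C4: sp2 ✓
C5: sp2 ✓
C6: sp3
C7: sp2 ✓
C8: sp2 ✓
C4, C5, C7, C8 → 4 sp2 carbons.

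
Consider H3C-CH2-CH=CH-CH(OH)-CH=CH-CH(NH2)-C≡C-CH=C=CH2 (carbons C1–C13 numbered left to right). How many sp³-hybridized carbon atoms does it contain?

4

C1: sp3 ✓
C2: sp3 ✓
C3: sp2
C4: sp2
C5: sp3 ✓
C6: sp2
C7: sp2
C8: sp3 ✓
C9: sp
C10: sp
C11: sp2
C12: sp
C13: sp2
C1, C2, C5, C8 → 4 sp3 carbons.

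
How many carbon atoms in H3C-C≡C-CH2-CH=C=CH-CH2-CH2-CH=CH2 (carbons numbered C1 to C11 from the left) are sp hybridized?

3

C1: sp3
C2: sp ✓
C3: sp ✓
C4: sp3
C5: sp2
C6: sp ✓
C7: sp2
C8: sp3
C9: sp3
C10: sp2
C11: sp2
C2, C3, C6 → 3 sp carbons.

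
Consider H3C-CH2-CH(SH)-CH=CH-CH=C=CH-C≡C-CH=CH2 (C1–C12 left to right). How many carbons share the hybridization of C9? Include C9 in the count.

3

C9 is sp (two π bonds).
C1: sp3
C2: sp3
C3: sp3
C4: sp2
C5: sp2
C6: sp2
C7: sp ✓
C8: sp2
C9: sp ✓
C10: sp ✓
C11: sp2
C12: sp2
3 carbons are sp.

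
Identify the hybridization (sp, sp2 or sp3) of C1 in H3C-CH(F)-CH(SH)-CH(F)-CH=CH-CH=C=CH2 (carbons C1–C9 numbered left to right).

sp3

C1 has 4 σ bonds: steric number 4 → sp3.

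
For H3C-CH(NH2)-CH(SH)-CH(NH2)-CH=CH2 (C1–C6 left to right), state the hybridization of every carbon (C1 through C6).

C1 sp3, C2 sp3, C3 sp3, C4 sp3, C5 sp2, C6 sp2

C1 (4 σ bonds) has steric number 4: sp3.
C2 — 4 σ bonds. Steric number 4, so sp3.
C3 — 4 σ bonds. Steric number 4, so sp3.
C4: 4 σ bonds; 4 regions of electron density → sp3.
C5 — 3 σ bonds, plus one π bond. Steric number 3, so sp2.
C6 carries 3 σ bonds, plus one π bond, giving a steric number of 3, so it is sp2.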